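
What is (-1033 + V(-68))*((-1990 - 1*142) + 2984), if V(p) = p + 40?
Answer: -903972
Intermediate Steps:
V(p) = 40 + p
(-1033 + V(-68))*((-1990 - 1*142) + 2984) = (-1033 + (40 - 68))*((-1990 - 1*142) + 2984) = (-1033 - 28)*((-1990 - 142) + 2984) = -1061*(-2132 + 2984) = -1061*852 = -903972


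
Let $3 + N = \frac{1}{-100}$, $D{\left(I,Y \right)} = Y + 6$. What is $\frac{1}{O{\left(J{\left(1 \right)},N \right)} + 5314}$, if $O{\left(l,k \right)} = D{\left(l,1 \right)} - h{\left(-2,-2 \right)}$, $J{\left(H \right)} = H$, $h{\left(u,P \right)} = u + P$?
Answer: $\frac{1}{5325} \approx 0.00018779$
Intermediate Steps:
$D{\left(I,Y \right)} = 6 + Y$
$h{\left(u,P \right)} = P + u$
$N = - \frac{301}{100}$ ($N = -3 + \frac{1}{-100} = -3 - \frac{1}{100} = - \frac{301}{100} \approx -3.01$)
$O{\left(l,k \right)} = 11$ ($O{\left(l,k \right)} = \left(6 + 1\right) - \left(-2 - 2\right) = 7 - -4 = 7 + 4 = 11$)
$\frac{1}{O{\left(J{\left(1 \right)},N \right)} + 5314} = \frac{1}{11 + 5314} = \frac{1}{5325}$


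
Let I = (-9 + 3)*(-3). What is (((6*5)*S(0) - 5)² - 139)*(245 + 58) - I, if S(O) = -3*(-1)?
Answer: 2147040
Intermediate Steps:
S(O) = 3
I = 18 (I = -6*(-3) = 18)
(((6*5)*S(0) - 5)² - 139)*(245 + 58) - I = (((6*5)*3 - 5)² - 139)*(245 + 58) - 1*18 = ((30*3 - 5)² - 139)*303 - 18 = ((90 - 5)² - 139)*303 - 18 = (85² - 139)*303 - 18 = (7225 - 139)*303 - 18 = 7086*303 - 18 = 2147058 - 18 = 2147040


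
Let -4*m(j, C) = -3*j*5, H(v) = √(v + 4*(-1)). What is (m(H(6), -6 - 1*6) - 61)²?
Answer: 29993/8 - 915*√2/2 ≈ 3102.1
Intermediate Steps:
H(v) = √(-4 + v) (H(v) = √(v - 4) = √(-4 + v))
m(j, C) = 15*j/4 (m(j, C) = -(-3*j)*5/4 = -(-15)*j/4 = 15*j/4)
(m(H(6), -6 - 1*6) - 61)² = (15*√(-4 + 6)/4 - 61)² = (15*√2/4 - 61)² = (-61 + 15*√2/4)²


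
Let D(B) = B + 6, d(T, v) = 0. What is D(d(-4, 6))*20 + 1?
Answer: 121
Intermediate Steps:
D(B) = 6 + B
D(d(-4, 6))*20 + 1 = (6 + 0)*20 + 1 = 6*20 + 1 = 120 + 1 = 121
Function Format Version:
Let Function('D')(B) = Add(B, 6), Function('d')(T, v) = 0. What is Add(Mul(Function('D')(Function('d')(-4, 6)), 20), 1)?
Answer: 121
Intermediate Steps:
Function('D')(B) = Add(6, B)
Add(Mul(Function('D')(Function('d')(-4, 6)), 20), 1) = Add(Mul(Add(6, 0), 20), 1) = Add(Mul(6, 20), 1) = Add(120, 1) = 121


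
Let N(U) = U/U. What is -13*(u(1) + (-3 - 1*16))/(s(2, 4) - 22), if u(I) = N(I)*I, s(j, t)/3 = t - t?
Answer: -117/11 ≈ -10.636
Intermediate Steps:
s(j, t) = 0 (s(j, t) = 3*(t - t) = 3*0 = 0)
N(U) = 1
u(I) = I (u(I) = 1*I = I)
-13*(u(1) + (-3 - 1*16))/(s(2, 4) - 22) = -13*(1 + (-3 - 1*16))/(0 - 22) = -13*(1 + (-3 - 16))/(-22) = -13*(1 - 19)*(-1)/22 = -(-234)*(-1)/22 = -13*9/11 = -117/11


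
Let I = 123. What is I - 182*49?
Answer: -8795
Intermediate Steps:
I - 182*49 = 123 - 182*49 = 123 - 8918 = -8795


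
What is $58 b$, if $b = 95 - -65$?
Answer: $9280$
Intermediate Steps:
$b = 160$ ($b = 95 + 65 = 160$)
$58 b = 58 \cdot 160 = 9280$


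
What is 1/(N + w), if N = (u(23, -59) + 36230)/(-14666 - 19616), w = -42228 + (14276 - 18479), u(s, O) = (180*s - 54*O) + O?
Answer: -34282/1591791039 ≈ -2.1537e-5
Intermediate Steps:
u(s, O) = -53*O + 180*s (u(s, O) = (-54*O + 180*s) + O = -53*O + 180*s)
w = -46431 (w = -42228 - 4203 = -46431)
N = -43497/34282 (N = ((-53*(-59) + 180*23) + 36230)/(-14666 - 19616) = ((3127 + 4140) + 36230)/(-34282) = (7267 + 36230)*(-1/34282) = 43497*(-1/34282) = -43497/34282 ≈ -1.2688)
1/(N + w) = 1/(-43497/34282 - 46431) = 1/(-1591791039/34282) = -34282/1591791039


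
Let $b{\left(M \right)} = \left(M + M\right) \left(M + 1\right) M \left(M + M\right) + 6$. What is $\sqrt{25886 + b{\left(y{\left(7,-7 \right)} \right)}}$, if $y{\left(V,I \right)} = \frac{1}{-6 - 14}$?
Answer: $\frac{\sqrt{1035679981}}{200} \approx 160.91$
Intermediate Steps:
$y{\left(V,I \right)} = - \frac{1}{20}$ ($y{\left(V,I \right)} = \frac{1}{-20} = - \frac{1}{20}$)
$b{\left(M \right)} = 6 + 4 M^{3} \left(1 + M\right)$ ($b{\left(M \right)} = 2 M \left(1 + M\right) M 2 M + 6 = 2 M \left(1 + M\right) 2 M^{2} + 6 = 4 M^{3} \left(1 + M\right) + 6 = 6 + 4 M^{3} \left(1 + M\right)$)
$\sqrt{25886 + b{\left(y{\left(7,-7 \right)} \right)}} = \sqrt{25886 + \left(6 + 4 \left(- \frac{1}{20}\right)^{3} + 4 \left(- \frac{1}{20}\right)^{4}\right)} = \sqrt{25886 + \left(6 + 4 \left(- \frac{1}{8000}\right) + 4 \cdot \frac{1}{160000}\right)} = \sqrt{25886 + \left(6 - \frac{1}{2000} + \frac{1}{40000}\right)} = \sqrt{25886 + \frac{239981}{40000}} = \sqrt{\frac{1035679981}{40000}} = \frac{\sqrt{1035679981}}{200}$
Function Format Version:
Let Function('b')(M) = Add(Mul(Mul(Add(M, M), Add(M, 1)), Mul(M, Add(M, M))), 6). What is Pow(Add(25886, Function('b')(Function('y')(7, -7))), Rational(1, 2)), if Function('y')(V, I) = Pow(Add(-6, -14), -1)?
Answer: Mul(Rational(1, 200), Pow(1035679981, Rational(1, 2))) ≈ 160.91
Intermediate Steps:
Function('y')(V, I) = Rational(-1, 20) (Function('y')(V, I) = Pow(-20, -1) = Rational(-1, 20))
Function('b')(M) = Add(6, Mul(4, Pow(M, 3), Add(1, M))) (Function('b')(M) = Add(Mul(Mul(Mul(2, M), Add(1, M)), Mul(M, Mul(2, M))), 6) = Add(Mul(Mul(2, M, Add(1, M)), Mul(2, Pow(M, 2))), 6) = Add(Mul(4, Pow(M, 3), Add(1, M)), 6) = Add(6, Mul(4, Pow(M, 3), Add(1, M))))
Pow(Add(25886, Function('b')(Function('y')(7, -7))), Rational(1, 2)) = Pow(Add(25886, Add(6, Mul(4, Pow(Rational(-1, 20), 3)), Mul(4, Pow(Rational(-1, 20), 4)))), Rational(1, 2)) = Pow(Add(25886, Add(6, Mul(4, Rational(-1, 8000)), Mul(4, Rational(1, 160000)))), Rational(1, 2)) = Pow(Add(25886, Add(6, Rational(-1, 2000), Rational(1, 40000))), Rational(1, 2)) = Pow(Add(25886, Rational(239981, 40000)), Rational(1, 2)) = Pow(Rational(1035679981, 40000), Rational(1, 2)) = Mul(Rational(1, 200), Pow(1035679981, Rational(1, 2)))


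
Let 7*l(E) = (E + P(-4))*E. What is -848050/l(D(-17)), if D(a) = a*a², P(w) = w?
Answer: -5936350/24157221 ≈ -0.24574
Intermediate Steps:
D(a) = a³
l(E) = E*(-4 + E)/7 (l(E) = ((E - 4)*E)/7 = ((-4 + E)*E)/7 = (E*(-4 + E))/7 = E*(-4 + E)/7)
-848050/l(D(-17)) = -848050*(-7/(4913*(-4 + (-17)³))) = -848050*(-7/(4913*(-4 - 4913))) = -848050/((⅐)*(-4913)*(-4917)) = -848050/24157221/7 = -848050*7/24157221 = -5936350/24157221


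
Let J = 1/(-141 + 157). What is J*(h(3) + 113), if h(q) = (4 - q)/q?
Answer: 85/12 ≈ 7.0833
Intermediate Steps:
h(q) = (4 - q)/q
J = 1/16 ≈ 0.062500
J*(h(3) + 113) = ((4 - 1*3)/3 + 113)/16 = ((4 - 3)/3 + 113)/16 = ((⅓)*1 + 113)/16 = (⅓ + 113)/16 = (1/16)*(340/3) = 85/12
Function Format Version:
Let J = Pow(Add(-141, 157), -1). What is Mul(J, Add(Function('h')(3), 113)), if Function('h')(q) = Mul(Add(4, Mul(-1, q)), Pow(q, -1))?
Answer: Rational(85, 12) ≈ 7.0833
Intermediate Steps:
Function('h')(q) = Mul(Pow(q, -1), Add(4, Mul(-1, q)))
J = Rational(1, 16) (J = Pow(16, -1) = Rational(1, 16) ≈ 0.062500)
Mul(J, Add(Function('h')(3), 113)) = Mul(Rational(1, 16), Add(Mul(Pow(3, -1), Add(4, Mul(-1, 3))), 113)) = Mul(Rational(1, 16), Add(Mul(Rational(1, 3), Add(4, -3)), 113)) = Mul(Rational(1, 16), Add(Mul(Rational(1, 3), 1), 113)) = Mul(Rational(1, 16), Add(Rational(1, 3), 113)) = Mul(Rational(1, 16), Rational(340, 3)) = Rational(85, 12)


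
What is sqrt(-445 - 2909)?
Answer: I*sqrt(3354) ≈ 57.914*I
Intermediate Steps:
sqrt(-445 - 2909) = sqrt(-3354) = I*sqrt(3354)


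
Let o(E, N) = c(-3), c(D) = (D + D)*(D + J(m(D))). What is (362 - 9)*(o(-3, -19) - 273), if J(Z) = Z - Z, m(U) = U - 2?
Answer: -90015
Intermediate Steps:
m(U) = -2 + U
J(Z) = 0
c(D) = 2*D**2 (c(D) = (D + D)*(D + 0) = (2*D)*D = 2*D**2)
o(E, N) = 18 (o(E, N) = 2*(-3)**2 = 2*9 = 18)
(362 - 9)*(o(-3, -19) - 273) = (362 - 9)*(18 - 273) = 353*(-255) = -90015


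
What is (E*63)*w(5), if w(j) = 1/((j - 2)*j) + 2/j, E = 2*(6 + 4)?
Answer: 588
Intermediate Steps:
E = 20 (E = 2*10 = 20)
w(j) = 2/j + 1/(j*(-2 + j)) (w(j) = 1/((-2 + j)*j) + 2/j = 1/(j*(-2 + j)) + 2/j = 2/j + 1/(j*(-2 + j)))
(E*63)*w(5) = (20*63)*((-3 + 2*5)/(5*(-2 + 5))) = 1260*((⅕)*(-3 + 10)/3) = 1260*((⅕)*(⅓)*7) = 1260*(7/15) = 588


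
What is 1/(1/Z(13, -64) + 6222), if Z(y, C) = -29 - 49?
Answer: 78/485315 ≈ 0.00016072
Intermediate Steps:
Z(y, C) = -78
1/(1/Z(13, -64) + 6222) = 1/(1/(-78) + 6222) = 1/(-1/78 + 6222) = 1/(485315/78) = 78/485315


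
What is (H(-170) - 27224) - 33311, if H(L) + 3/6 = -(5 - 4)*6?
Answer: -121083/2 ≈ -60542.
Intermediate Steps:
H(L) = -13/2 (H(L) = -1/2 - (5 - 4)*6 = -1/2 - 6 = -13/2)
(H(-170) - 27224) - 33311 = (-13/2 - 27224) - 33311 = -54461/2 - 33311 = -121083/2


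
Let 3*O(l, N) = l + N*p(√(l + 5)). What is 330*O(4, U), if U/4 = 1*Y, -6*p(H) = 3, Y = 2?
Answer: 0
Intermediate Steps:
p(H) = -½ (p(H) = -⅙*3 = -½)
U = 8 (U = 4*(1*2) = 4*2 = 8)
O(l, N) = -N/6 + l/3 (O(l, N) = (l + N*(-½))/3 = (l - N/2)/3 = -N/6 + l/3)
330*O(4, U) = 330*(-⅙*8 + (⅓)*4) = 330*(-4/3 + 4/3) = 330*0 = 0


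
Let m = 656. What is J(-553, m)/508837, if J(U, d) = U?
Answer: -79/72691 ≈ -0.0010868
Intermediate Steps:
J(-553, m)/508837 = -553/508837 = -553*1/508837 = -79/72691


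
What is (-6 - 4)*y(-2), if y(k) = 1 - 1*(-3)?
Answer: -40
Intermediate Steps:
y(k) = 4 (y(k) = 1 + 3 = 4)
(-6 - 4)*y(-2) = (-6 - 4)*4 = -10*4 = -40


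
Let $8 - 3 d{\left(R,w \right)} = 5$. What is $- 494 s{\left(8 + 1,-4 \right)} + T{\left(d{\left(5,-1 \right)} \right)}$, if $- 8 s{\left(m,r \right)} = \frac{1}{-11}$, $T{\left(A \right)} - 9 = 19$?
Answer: $\frac{985}{44} \approx 22.386$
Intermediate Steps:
$d{\left(R,w \right)} = 1$ ($d{\left(R,w \right)} = \frac{8}{3} - \frac{5}{3} = 1$)
$T{\left(A \right)} = 28$ ($T{\left(A \right)} = 9 + 19 = 28$)
$s{\left(m,r \right)} = \frac{1}{88}$ ($s{\left(m,r \right)} = - \frac{1}{8 \left(-11\right)} = \left(- \frac{1}{8}\right) \left(- \frac{1}{11}\right) = \frac{1}{88}$)
$- 494 s{\left(8 + 1,-4 \right)} + T{\left(d{\left(5,-1 \right)} \right)} = \left(-494\right) \frac{1}{88} + 28 = - \frac{247}{44} + 28 = \frac{985}{44}$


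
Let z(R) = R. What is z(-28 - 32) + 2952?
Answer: 2892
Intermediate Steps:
z(-28 - 32) + 2952 = (-28 - 32) + 2952 = -60 + 2952 = 2892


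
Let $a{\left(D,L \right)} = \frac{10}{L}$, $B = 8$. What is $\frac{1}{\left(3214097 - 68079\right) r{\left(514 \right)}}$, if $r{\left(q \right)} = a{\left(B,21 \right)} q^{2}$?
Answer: $\frac{21}{8311653715280} \approx 2.5266 \cdot 10^{-12}$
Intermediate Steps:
$r{\left(q \right)} = \frac{10 q^{2}}{21}$ ($r{\left(q \right)} = \frac{10}{21} q^{2} = 10 \cdot \frac{1}{21} q^{2} = \frac{10 q^{2}}{21}$)
$\frac{1}{\left(3214097 - 68079\right) r{\left(514 \right)}} = \frac{1}{\left(3214097 - 68079\right) \frac{10 \cdot 514^{2}}{21}} = \frac{1}{3146018 \cdot \frac{10}{21} \cdot 264196} = \frac{1}{3146018 \cdot \frac{2641960}{21}} = \frac{1}{3146018} \cdot \frac{21}{2641960} = \frac{21}{8311653715280}$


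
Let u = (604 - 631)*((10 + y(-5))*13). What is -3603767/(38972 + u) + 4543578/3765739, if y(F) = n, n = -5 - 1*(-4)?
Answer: -13408126779899/134862410807 ≈ -99.421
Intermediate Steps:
n = -1 (n = -5 + 4 = -1)
y(F) = -1
u = -3159 (u = (604 - 631)*((10 - 1)*13) = -243*13 = -27*117 = -3159)
-3603767/(38972 + u) + 4543578/3765739 = -3603767/(38972 - 3159) + 4543578/3765739 = -3603767/35813 + 4543578*(1/3765739) = -3603767*1/35813 + 4543578/3765739 = -3603767/35813 + 4543578/3765739 = -13408126779899/134862410807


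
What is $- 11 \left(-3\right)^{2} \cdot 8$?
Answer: $-792$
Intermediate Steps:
$- 11 \left(-3\right)^{2} \cdot 8 = \left(-11\right) 9 \cdot 8 = \left(-99\right) 8 = -792$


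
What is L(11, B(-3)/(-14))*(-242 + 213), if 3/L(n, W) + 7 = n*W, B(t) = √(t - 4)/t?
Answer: 153468/12469 + 5742*I*√7/12469 ≈ 12.308 + 1.2184*I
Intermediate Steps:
B(t) = √(-4 + t)/t
L(n, W) = 3/(-7 + W*n) (L(n, W) = 3/(-7 + n*W) = 3/(-7 + W*n))
L(11, B(-3)/(-14))*(-242 + 213) = (3/(-7 + ((√(-4 - 3)/(-3))/(-14))*11))*(-242 + 213) = (3/(-7 + (-I*√7/3*(-1/14))*11))*(-29) = (3/(-7 + (I*√7/42)*11))*(-29) = (3/(-7 + 11*I*√7/42))*(-29) = -87/(-7 + 11*I*√7/42)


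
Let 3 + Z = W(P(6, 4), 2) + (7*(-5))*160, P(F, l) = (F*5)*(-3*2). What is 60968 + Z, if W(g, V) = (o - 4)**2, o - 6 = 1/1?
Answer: 55374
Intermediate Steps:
o = 7 (o = 6 + 1/1 = 6 + 1 = 7)
P(F, l) = -30*F (P(F, l) = (5*F)*(-6) = -30*F)
W(g, V) = 9 (W(g, V) = (7 - 4)**2 = 3**2 = 9)
Z = -5594 (Z = -3 + (9 + (7*(-5))*160) = -3 + (9 - 35*160) = -3 + (9 - 5600) = -3 - 5591 = -5594)
60968 + Z = 60968 - 5594 = 55374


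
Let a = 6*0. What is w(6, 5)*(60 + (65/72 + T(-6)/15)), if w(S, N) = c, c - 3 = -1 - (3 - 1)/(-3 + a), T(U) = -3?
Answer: 21853/135 ≈ 161.87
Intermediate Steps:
a = 0
c = 8/3 (c = 3 + (-1 - (3 - 1)/(-3 + 0)) = 3 + (-1 - 2/(-3)) = 3 + (-1 - 2*(-1)/3) = 3 + (-1 - 1*(-⅔)) = 3 + (-1 + ⅔) = 3 - ⅓ = 8/3 ≈ 2.6667)
w(S, N) = 8/3
w(6, 5)*(60 + (65/72 + T(-6)/15)) = 8*(60 + (65/72 - 3/15))/3 = 8*(60 + (65*(1/72) - 3*1/15))/3 = 8*(60 + (65/72 - ⅕))/3 = 8*(60 + 253/360)/3 = (8/3)*(21853/360) = 21853/135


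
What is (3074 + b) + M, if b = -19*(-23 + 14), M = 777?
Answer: 4022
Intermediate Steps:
b = 171 (b = -19*(-9) = 171)
(3074 + b) + M = (3074 + 171) + 777 = 3245 + 777 = 4022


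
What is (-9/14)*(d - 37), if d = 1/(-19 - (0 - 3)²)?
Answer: 9333/392 ≈ 23.809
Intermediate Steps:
d = -1/28 (d = 1/(-19 - 1*(-3)²) = 1/(-19 - 1*9) = 1/(-19 - 9) = 1/(-28) = -1/28 ≈ -0.035714)
(-9/14)*(d - 37) = (-9/14)*(-1/28 - 37) = -9*1/14*(-1037/28) = -9/14*(-1037/28) = 9333/392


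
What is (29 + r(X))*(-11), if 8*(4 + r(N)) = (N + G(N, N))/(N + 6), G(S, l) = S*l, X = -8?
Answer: -473/2 ≈ -236.50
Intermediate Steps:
r(N) = -4 + (N + N**2)/(8*(6 + N)) (r(N) = -4 + ((N + N*N)/(N + 6))/8 = -4 + ((N + N**2)/(6 + N))/8 = -4 + (N + N**2)/(8*(6 + N)))
(29 + r(X))*(-11) = (29 + (-192 + (-8)**2 - 31*(-8))/(8*(6 - 8)))*(-11) = (29 + (1/8)*(-192 + 64 + 248)/(-2))*(-11) = (29 + (1/8)*(-1/2)*120)*(-11) = (29 - 15/2)*(-11) = (43/2)*(-11) = -473/2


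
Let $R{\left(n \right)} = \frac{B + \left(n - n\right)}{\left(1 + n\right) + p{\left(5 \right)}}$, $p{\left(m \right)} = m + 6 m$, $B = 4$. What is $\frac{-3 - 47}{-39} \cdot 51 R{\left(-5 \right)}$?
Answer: $\frac{3400}{403} \approx 8.4367$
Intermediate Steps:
$p{\left(m \right)} = 7 m$
$R{\left(n \right)} = \frac{4}{36 + n}$ ($R{\left(n \right)} = \frac{4 + \left(n - n\right)}{\left(1 + n\right) + 7 \cdot 5} = \frac{4 + 0}{\left(1 + n\right) + 35} = \frac{4}{36 + n}$)
$\frac{-3 - 47}{-39} \cdot 51 R{\left(-5 \right)} = \frac{-3 - 47}{-39} \cdot 51 \frac{4}{36 - 5} = \left(-50\right) \left(- \frac{1}{39}\right) 51 \cdot \frac{4}{31} = \frac{50}{39} \cdot 51 \cdot 4 \cdot \frac{1}{31} = \frac{850}{13} \cdot \frac{4}{31} = \frac{3400}{403}$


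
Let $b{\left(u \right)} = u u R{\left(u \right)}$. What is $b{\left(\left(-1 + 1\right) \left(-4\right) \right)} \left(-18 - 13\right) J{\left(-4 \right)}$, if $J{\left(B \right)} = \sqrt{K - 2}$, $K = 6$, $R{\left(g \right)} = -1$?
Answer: $0$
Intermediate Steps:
$b{\left(u \right)} = - u^{2}$ ($b{\left(u \right)} = u u \left(-1\right) = u^{2} \left(-1\right) = - u^{2}$)
$J{\left(B \right)} = 2$ ($J{\left(B \right)} = \sqrt{6 - 2} = \sqrt{4} = 2$)
$b{\left(\left(-1 + 1\right) \left(-4\right) \right)} \left(-18 - 13\right) J{\left(-4 \right)} = - \left(\left(-1 + 1\right) \left(-4\right)\right)^{2} \left(-18 - 13\right) 2 = - \left(0 \left(-4\right)\right)^{2} \left(-18 - 13\right) 2 = - 0^{2} \left(-31\right) 2 = \left(-1\right) 0 \left(-31\right) 2 = 0 \left(-31\right) 2 = 0 \cdot 2 = 0$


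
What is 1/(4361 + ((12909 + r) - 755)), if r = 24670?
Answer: 1/41185 ≈ 2.4281e-5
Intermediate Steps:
1/(4361 + ((12909 + r) - 755)) = 1/(4361 + ((12909 + 24670) - 755)) = 1/(4361 + (37579 - 755)) = 1/(4361 + 36824) = 1/41185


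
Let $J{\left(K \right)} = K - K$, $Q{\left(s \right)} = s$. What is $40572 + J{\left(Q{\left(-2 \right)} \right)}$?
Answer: $40572$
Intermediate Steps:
$J{\left(K \right)} = 0$
$40572 + J{\left(Q{\left(-2 \right)} \right)} = 40572 + 0 = 40572$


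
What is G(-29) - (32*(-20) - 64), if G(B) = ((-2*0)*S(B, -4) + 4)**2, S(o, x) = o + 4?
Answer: 720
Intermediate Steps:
S(o, x) = 4 + o
G(B) = 16 (G(B) = ((-2*0)*(4 + B) + 4)**2 = (0*(4 + B) + 4)**2 = (0 + 4)**2 = 4**2 = 16)
G(-29) - (32*(-20) - 64) = 16 - (32*(-20) - 64) = 16 - (-640 - 64) = 16 - 1*(-704) = 16 + 704 = 720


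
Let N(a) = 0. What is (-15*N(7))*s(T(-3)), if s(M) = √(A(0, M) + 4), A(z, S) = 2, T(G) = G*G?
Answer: 0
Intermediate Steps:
T(G) = G²
s(M) = √6 (s(M) = √(2 + 4) = √6)
(-15*N(7))*s(T(-3)) = (-15*0)*√6 = 0*√6 = 0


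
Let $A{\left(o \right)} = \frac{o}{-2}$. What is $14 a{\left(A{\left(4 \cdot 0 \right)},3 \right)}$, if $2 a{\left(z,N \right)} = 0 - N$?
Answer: $-21$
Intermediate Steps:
$A{\left(o \right)} = - \frac{o}{2}$ ($A{\left(o \right)} = o \left(- \frac{1}{2}\right) = - \frac{o}{2}$)
$a{\left(z,N \right)} = - \frac{N}{2}$ ($a{\left(z,N \right)} = \frac{0 - N}{2} = \frac{\left(-1\right) N}{2} = - \frac{N}{2}$)
$14 a{\left(A{\left(4 \cdot 0 \right)},3 \right)} = 14 \left(\left(- \frac{1}{2}\right) 3\right) = 14 \left(- \frac{3}{2}\right) = -21$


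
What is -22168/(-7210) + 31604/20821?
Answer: 344712384/75059705 ≈ 4.5925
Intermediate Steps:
-22168/(-7210) + 31604/20821 = -22168*(-1/7210) + 31604*(1/20821) = 11084/3605 + 31604/20821 = 344712384/75059705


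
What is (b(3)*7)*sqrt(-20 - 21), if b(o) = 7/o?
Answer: 49*I*sqrt(41)/3 ≈ 104.58*I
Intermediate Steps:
(b(3)*7)*sqrt(-20 - 21) = ((7/3)*7)*sqrt(-20 - 21) = ((7*(1/3))*7)*sqrt(-41) = ((7/3)*7)*(I*sqrt(41)) = 49*(I*sqrt(41))/3 = 49*I*sqrt(41)/3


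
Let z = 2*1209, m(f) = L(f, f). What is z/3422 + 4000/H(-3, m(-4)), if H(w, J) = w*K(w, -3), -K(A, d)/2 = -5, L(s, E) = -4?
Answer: -680773/5133 ≈ -132.63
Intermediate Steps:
m(f) = -4
K(A, d) = 10 (K(A, d) = -2*(-5) = 10)
z = 2418
H(w, J) = 10*w (H(w, J) = w*10 = 10*w)
z/3422 + 4000/H(-3, m(-4)) = 2418/3422 + 4000/((10*(-3))) = 2418*(1/3422) + 4000/(-30) = 1209/1711 + 4000*(-1/30) = 1209/1711 - 400/3 = -680773/5133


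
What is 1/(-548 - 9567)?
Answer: -1/10115 ≈ -9.8863e-5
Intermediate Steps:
1/(-548 - 9567) = 1/(-10115) = -1/10115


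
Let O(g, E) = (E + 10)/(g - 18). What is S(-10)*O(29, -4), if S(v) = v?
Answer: -60/11 ≈ -5.4545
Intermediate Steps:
O(g, E) = (10 + E)/(-18 + g)
S(-10)*O(29, -4) = -10*(10 - 4)/(-18 + 29) = -10*6/11 = -60/11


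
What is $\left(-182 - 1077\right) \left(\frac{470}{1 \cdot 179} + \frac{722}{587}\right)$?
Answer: $- \frac{510056152}{105073} \approx -4854.3$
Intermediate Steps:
$\left(-182 - 1077\right) \left(\frac{470}{1 \cdot 179} + \frac{722}{587}\right) = - 1259 \left(\frac{470}{179} + 722 \cdot \frac{1}{587}\right) = - 1259 \left(470 \cdot \frac{1}{179} + \frac{722}{587}\right) = - 1259 \left(\frac{470}{179} + \frac{722}{587}\right) = \left(-1259\right) \frac{405128}{105073} = - \frac{510056152}{105073}$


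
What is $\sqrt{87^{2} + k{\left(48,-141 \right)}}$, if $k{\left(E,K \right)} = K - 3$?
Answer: $15 \sqrt{33} \approx 86.168$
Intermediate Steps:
$k{\left(E,K \right)} = -3 + K$
$\sqrt{87^{2} + k{\left(48,-141 \right)}} = \sqrt{87^{2} - 144} = \sqrt{7569 - 144} = \sqrt{7425} = 15 \sqrt{33}$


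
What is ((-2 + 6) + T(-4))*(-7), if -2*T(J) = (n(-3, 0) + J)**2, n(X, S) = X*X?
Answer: 119/2 ≈ 59.500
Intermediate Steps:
n(X, S) = X**2
T(J) = -(9 + J)**2/2 (T(J) = -((-3)**2 + J)**2/2 = -(9 + J)**2/2)
((-2 + 6) + T(-4))*(-7) = ((-2 + 6) - (9 - 4)**2/2)*(-7) = (4 - 1/2*5**2)*(-7) = (4 - 1/2*25)*(-7) = (4 - 25/2)*(-7) = -17/2*(-7) = 119/2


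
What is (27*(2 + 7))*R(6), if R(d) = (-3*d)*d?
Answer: -26244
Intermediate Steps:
R(d) = -3*d²
(27*(2 + 7))*R(6) = (27*(2 + 7))*(-3*6²) = (27*9)*(-3*36) = 243*(-108) = -26244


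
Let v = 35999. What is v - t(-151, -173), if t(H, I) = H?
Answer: 36150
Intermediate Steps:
v - t(-151, -173) = 35999 - 1*(-151) = 35999 + 151 = 36150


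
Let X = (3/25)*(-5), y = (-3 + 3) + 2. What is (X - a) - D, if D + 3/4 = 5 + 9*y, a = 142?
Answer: -3297/20 ≈ -164.85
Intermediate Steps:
y = 2 (y = 0 + 2 = 2)
D = 89/4 (D = -3/4 + (5 + 9*2) = -3/4 + (5 + 18) = -3/4 + 23 = 89/4 ≈ 22.250)
X = -3/5 (X = (3*(1/25))*(-5) = (3/25)*(-5) = -3/5 ≈ -0.60000)
(X - a) - D = (-3/5 - 1*142) - 1*89/4 = (-3/5 - 142) - 89/4 = -713/5 - 89/4 = -3297/20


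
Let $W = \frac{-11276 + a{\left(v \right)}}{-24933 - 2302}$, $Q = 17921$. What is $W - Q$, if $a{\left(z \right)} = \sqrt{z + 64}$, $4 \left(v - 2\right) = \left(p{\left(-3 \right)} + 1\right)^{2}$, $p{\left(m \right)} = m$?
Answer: $- \frac{488067159}{27235} - \frac{\sqrt{67}}{27235} \approx -17921.0$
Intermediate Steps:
$v = 3$ ($v = 2 + \frac{\left(-3 + 1\right)^{2}}{4} = 2 + \frac{\left(-2\right)^{2}}{4} = 2 + \frac{1}{4} \cdot 4 = 2 + 1 = 3$)
$a{\left(z \right)} = \sqrt{64 + z}$
$W = \frac{11276}{27235} - \frac{\sqrt{67}}{27235}$ ($W = \frac{-11276 + \sqrt{64 + 3}}{-24933 - 2302} = \frac{-11276 + \sqrt{67}}{-27235} = \left(-11276 + \sqrt{67}\right) \left(- \frac{1}{27235}\right) = \frac{11276}{27235} - \frac{\sqrt{67}}{27235} \approx 0.41373$)
$W - Q = \left(\frac{11276}{27235} - \frac{\sqrt{67}}{27235}\right) - 17921 = - \frac{488067159}{27235} - \frac{\sqrt{67}}{27235}$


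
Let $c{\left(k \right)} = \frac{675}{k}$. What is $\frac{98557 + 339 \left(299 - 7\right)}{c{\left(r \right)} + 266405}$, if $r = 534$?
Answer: $\frac{7032602}{9484063} \approx 0.74152$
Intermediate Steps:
$\frac{98557 + 339 \left(299 - 7\right)}{c{\left(r \right)} + 266405} = \frac{98557 + 339 \left(299 - 7\right)}{\frac{675}{534} + 266405} = \frac{98557 + 339 \cdot 292}{675 \cdot \frac{1}{534} + 266405} = \frac{98557 + 98988}{\frac{225}{178} + 266405} = \frac{197545}{\frac{47420315}{178}} = 197545 \cdot \frac{178}{47420315} = \frac{7032602}{9484063}$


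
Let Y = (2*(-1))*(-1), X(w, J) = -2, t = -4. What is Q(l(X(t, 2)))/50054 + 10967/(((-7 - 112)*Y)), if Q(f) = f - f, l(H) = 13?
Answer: -10967/238 ≈ -46.080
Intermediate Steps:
Y = 2 (Y = -2*(-1) = 2)
Q(f) = 0
Q(l(X(t, 2)))/50054 + 10967/(((-7 - 112)*Y)) = 0/50054 + 10967/(((-7 - 112)*2)) = 0*(1/50054) + 10967/((-119*2)) = 0 + 10967/(-238) = 0 + 10967*(-1/238) = 0 - 10967/238 = -10967/238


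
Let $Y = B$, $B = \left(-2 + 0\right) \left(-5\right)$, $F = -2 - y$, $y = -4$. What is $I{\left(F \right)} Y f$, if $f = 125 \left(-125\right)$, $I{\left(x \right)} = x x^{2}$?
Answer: $-1250000$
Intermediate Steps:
$F = 2$ ($F = -2 - -4 = -2 + 4 = 2$)
$B = 10$ ($B = \left(-2\right) \left(-5\right) = 10$)
$I{\left(x \right)} = x^{3}$
$f = -15625$
$Y = 10$
$I{\left(F \right)} Y f = 2^{3} \cdot 10 \left(-15625\right) = 8 \cdot 10 \left(-15625\right) = 80 \left(-15625\right) = -1250000$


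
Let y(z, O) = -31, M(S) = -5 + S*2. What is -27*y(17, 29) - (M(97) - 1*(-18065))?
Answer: -17417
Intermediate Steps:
M(S) = -5 + 2*S
-27*y(17, 29) - (M(97) - 1*(-18065)) = -27*(-31) - ((-5 + 2*97) - 1*(-18065)) = 837 - ((-5 + 194) + 18065) = 837 - (189 + 18065) = 837 - 1*18254 = 837 - 18254 = -17417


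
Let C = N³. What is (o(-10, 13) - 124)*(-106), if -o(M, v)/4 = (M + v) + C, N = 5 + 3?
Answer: 231504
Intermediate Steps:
N = 8
C = 512 (C = 8³ = 512)
o(M, v) = -2048 - 4*M - 4*v (o(M, v) = -4*((M + v) + 512) = -4*(512 + M + v) = -2048 - 4*M - 4*v)
(o(-10, 13) - 124)*(-106) = ((-2048 - 4*(-10) - 4*13) - 124)*(-106) = ((-2048 + 40 - 52) - 124)*(-106) = (-2060 - 124)*(-106) = -2184*(-106) = 231504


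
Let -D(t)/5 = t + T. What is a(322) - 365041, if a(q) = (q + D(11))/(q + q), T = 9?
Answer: -117543091/322 ≈ -3.6504e+5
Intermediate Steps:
D(t) = -45 - 5*t (D(t) = -5*(t + 9) = -5*(9 + t) = -45 - 5*t)
a(q) = (-100 + q)/(2*q) (a(q) = (q + (-45 - 5*11))/(q + q) = (q + (-45 - 55))/((2*q)) = (q - 100)*(1/(2*q)) = (-100 + q)*(1/(2*q)) = (-100 + q)/(2*q))
a(322) - 365041 = (½)*(-100 + 322)/322 - 365041 = (½)*(1/322)*222 - 365041 = 111/322 - 365041 = -117543091/322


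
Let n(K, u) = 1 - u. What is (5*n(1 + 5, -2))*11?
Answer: 165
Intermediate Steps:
(5*n(1 + 5, -2))*11 = (5*(1 - 1*(-2)))*11 = (5*(1 + 2))*11 = (5*3)*11 = 15*11 = 165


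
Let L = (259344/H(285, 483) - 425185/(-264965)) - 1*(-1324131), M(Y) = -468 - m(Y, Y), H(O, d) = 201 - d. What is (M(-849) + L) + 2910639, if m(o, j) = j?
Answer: 10546081203628/2490671 ≈ 4.2342e+6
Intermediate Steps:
M(Y) = -468 - Y
L = 3295688109208/2490671 (L = (259344/(201 - 1*483) - 425185/(-264965)) - 1*(-1324131) = (259344/(201 - 483) - 425185*(-1/264965)) + 1324131 = (259344/(-282) + 85037/52993) + 1324131 = (259344*(-1/282) + 85037/52993) + 1324131 = (-43224/47 + 85037/52993) + 1324131 = -2286572693/2490671 + 1324131 = 3295688109208/2490671 ≈ 1.3232e+6)
(M(-849) + L) + 2910639 = ((-468 - 1*(-849)) + 3295688109208/2490671) + 2910639 = ((-468 + 849) + 3295688109208/2490671) + 2910639 = (381 + 3295688109208/2490671) + 2910639 = 3296637054859/2490671 + 2910639 = 10546081203628/2490671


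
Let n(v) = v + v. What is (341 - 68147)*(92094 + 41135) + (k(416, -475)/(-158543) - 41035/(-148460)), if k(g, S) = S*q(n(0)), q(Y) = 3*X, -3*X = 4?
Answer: -42525890551382678343/4707458756 ≈ -9.0337e+9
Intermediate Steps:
X = -4/3 (X = -1/3*4 = -4/3 ≈ -1.3333)
n(v) = 2*v
q(Y) = -4 (q(Y) = 3*(-4/3) = -4)
k(g, S) = -4*S (k(g, S) = S*(-4) = -4*S)
(341 - 68147)*(92094 + 41135) + (k(416, -475)/(-158543) - 41035/(-148460)) = (341 - 68147)*(92094 + 41135) + (-4*(-475)/(-158543) - 41035/(-148460)) = -67806*133229 + (1900*(-1/158543) - 41035*(-1/148460)) = -9033725574 + (-1900/158543 + 8207/29692) = -9033725574 + 1244747601/4707458756 = -42525890551382678343/4707458756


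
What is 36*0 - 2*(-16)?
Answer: 32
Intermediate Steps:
36*0 - 2*(-16) = 0 + 32 = 32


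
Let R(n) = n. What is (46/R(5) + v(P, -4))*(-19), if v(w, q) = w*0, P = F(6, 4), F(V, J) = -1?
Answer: -874/5 ≈ -174.80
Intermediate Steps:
P = -1
v(w, q) = 0
(46/R(5) + v(P, -4))*(-19) = (46/5 + 0)*(-19) = (46/5)*(-19) = -874/5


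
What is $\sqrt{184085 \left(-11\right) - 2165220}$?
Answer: $i \sqrt{4190155} \approx 2047.0 i$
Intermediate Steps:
$\sqrt{184085 \left(-11\right) - 2165220} = \sqrt{-2024935 - 2165220} = \sqrt{-4190155} = i \sqrt{4190155}$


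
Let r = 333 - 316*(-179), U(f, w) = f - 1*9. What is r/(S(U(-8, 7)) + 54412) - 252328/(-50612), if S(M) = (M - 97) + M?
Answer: 4144071783/686817493 ≈ 6.0337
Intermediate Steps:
U(f, w) = -9 + f (U(f, w) = f - 9 = -9 + f)
S(M) = -97 + 2*M (S(M) = (-97 + M) + M = -97 + 2*M)
r = 56897 (r = 333 + 56564 = 56897)
r/(S(U(-8, 7)) + 54412) - 252328/(-50612) = 56897/((-97 + 2*(-9 - 8)) + 54412) - 252328/(-50612) = 56897/((-97 + 2*(-17)) + 54412) - 252328*(-1/50612) = 56897/((-97 - 34) + 54412) + 63082/12653 = 56897/(-131 + 54412) + 63082/12653 = 56897/54281 + 63082/12653 = 4144071783/686817493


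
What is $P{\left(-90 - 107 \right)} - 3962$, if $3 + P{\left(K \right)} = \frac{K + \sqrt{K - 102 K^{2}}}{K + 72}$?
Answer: $- \frac{495428}{125} - \frac{i \sqrt{3958715}}{125} \approx -3963.4 - 15.917 i$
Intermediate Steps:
$P{\left(K \right)} = -3 + \frac{K + \sqrt{K - 102 K^{2}}}{72 + K}$ ($P{\left(K \right)} = -3 + \frac{K + \sqrt{K - 102 K^{2}}}{K + 72} = -3 + \frac{K + \sqrt{K - 102 K^{2}}}{72 + K}$)
$P{\left(-90 - 107 \right)} - 3962 = \frac{-216 + \sqrt{\left(-90 - 107\right) \left(1 - 102 \left(-90 - 107\right)\right)} - 2 \left(-90 - 107\right)}{72 - 197} - 3962 = \frac{-216 + \sqrt{- 197 \left(1 - -20094\right)} - -394}{72 - 197} - 3962 = \frac{-216 + \sqrt{- 197 \left(1 + 20094\right)} + 394}{-125} - 3962 = - \frac{-216 + \sqrt{\left(-197\right) 20095} + 394}{125} - 3962 = - \frac{-216 + \sqrt{-3958715} + 394}{125} - 3962 = - \frac{-216 + i \sqrt{3958715} + 394}{125} - 3962 = - \frac{178 + i \sqrt{3958715}}{125} - 3962 = \left(- \frac{178}{125} - \frac{i \sqrt{3958715}}{125}\right) - 3962 = - \frac{495428}{125} - \frac{i \sqrt{3958715}}{125}$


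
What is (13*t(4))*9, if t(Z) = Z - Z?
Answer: 0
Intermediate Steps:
t(Z) = 0
(13*t(4))*9 = (13*0)*9 = 0*9 = 0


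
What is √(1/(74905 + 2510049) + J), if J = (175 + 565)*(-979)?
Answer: I*√4840832433953172406/2584954 ≈ 851.15*I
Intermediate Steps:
J = -724460 (J = 740*(-979) = -724460)
√(1/(74905 + 2510049) + J) = √(1/(74905 + 2510049) - 724460) = √(1/2584954 - 724460) = √(-1872695774839/2584954) = I*√4840832433953172406/2584954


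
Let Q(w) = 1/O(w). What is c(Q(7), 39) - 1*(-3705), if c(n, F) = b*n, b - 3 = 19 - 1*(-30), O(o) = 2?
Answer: 3731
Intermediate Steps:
b = 52 (b = 3 + (19 - 1*(-30)) = 3 + (19 + 30) = 3 + 49 = 52)
Q(w) = ½ (Q(w) = 1/2 = 1*(½) = ½)
c(n, F) = 52*n
c(Q(7), 39) - 1*(-3705) = 52*(½) - 1*(-3705) = 26 + 3705 = 3731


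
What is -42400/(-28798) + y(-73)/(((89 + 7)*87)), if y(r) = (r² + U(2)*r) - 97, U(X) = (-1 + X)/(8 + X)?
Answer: 2522928553/1202604480 ≈ 2.0979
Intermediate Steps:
U(X) = (-1 + X)/(8 + X)
y(r) = -97 + r² + r/10 (y(r) = (r² + ((-1 + 2)/(8 + 2))*r) - 97 = (r² + (1/10)*r) - 97 = (r² + ((⅒)*1)*r) - 97 = (r² + r/10) - 97 = -97 + r² + r/10)
-42400/(-28798) + y(-73)/(((89 + 7)*87)) = -42400/(-28798) + (-97 + (-73)² + (⅒)*(-73))/(((89 + 7)*87)) = -42400*(-1/28798) + (-97 + 5329 - 73/10)/((96*87)) = 21200/14399 + (52247/10)/8352 = 21200/14399 + (52247/10)*(1/8352) = 21200/14399 + 52247/83520 = 2522928553/1202604480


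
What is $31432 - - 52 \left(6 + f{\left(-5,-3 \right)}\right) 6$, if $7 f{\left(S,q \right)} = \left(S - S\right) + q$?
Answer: $\frac{232192}{7} \approx 33170.0$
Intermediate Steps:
$f{\left(S,q \right)} = \frac{q}{7}$ ($f{\left(S,q \right)} = \frac{\left(S - S\right) + q}{7} = \frac{0 + q}{7} = \frac{q}{7}$)
$31432 - - 52 \left(6 + f{\left(-5,-3 \right)}\right) 6 = 31432 - - 52 \left(6 + \frac{1}{7} \left(-3\right)\right) 6 = 31432 - - 52 \left(6 - \frac{3}{7}\right) 6 = 31432 - - 52 \cdot \frac{39}{7} \cdot 6 = 31432 - \left(-52\right) \frac{234}{7} = 31432 - - \frac{12168}{7} = 31432 + \frac{12168}{7} = \frac{232192}{7}$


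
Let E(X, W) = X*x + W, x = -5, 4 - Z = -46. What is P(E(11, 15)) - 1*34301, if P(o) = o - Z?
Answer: -34391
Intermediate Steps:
Z = 50 (Z = 4 - 1*(-46) = 4 + 46 = 50)
E(X, W) = W - 5*X (E(X, W) = X*(-5) + W = -5*X + W = W - 5*X)
P(o) = -50 + o (P(o) = o - 1*50 = o - 50 = -50 + o)
P(E(11, 15)) - 1*34301 = (-50 + (15 - 5*11)) - 1*34301 = (-50 + (15 - 55)) - 34301 = (-50 - 40) - 34301 = -90 - 34301 = -34391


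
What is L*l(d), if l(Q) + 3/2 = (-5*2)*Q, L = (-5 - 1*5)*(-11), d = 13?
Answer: -14465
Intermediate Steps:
L = 110 (L = (-5 - 5)*(-11) = -10*(-11) = 110)
l(Q) = -3/2 - 10*Q (l(Q) = -3/2 + (-5*2)*Q = -3/2 - 10*Q)
L*l(d) = 110*(-3/2 - 10*13) = 110*(-3/2 - 130) = 110*(-263/2) = -14465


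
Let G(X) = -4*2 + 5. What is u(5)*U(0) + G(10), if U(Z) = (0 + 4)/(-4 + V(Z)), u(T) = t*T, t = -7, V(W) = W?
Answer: 32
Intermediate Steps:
G(X) = -3 (G(X) = -8 + 5 = -3)
u(T) = -7*T
U(Z) = 4/(-4 + Z) (U(Z) = (0 + 4)/(-4 + Z) = 4/(-4 + Z))
u(5)*U(0) + G(10) = (-7*5)*(4/(-4 + 0)) - 3 = -140/(-4) - 3 = -140*(-1)/4 - 3 = -35*(-1) - 3 = 35 - 3 = 32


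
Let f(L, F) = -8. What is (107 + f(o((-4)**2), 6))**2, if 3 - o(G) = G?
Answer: 9801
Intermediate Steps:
o(G) = 3 - G
(107 + f(o((-4)**2), 6))**2 = (107 - 8)**2 = 99**2 = 9801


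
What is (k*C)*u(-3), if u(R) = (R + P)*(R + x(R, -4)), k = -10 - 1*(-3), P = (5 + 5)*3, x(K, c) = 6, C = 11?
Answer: -6237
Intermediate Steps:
P = 30 (P = 10*3 = 30)
k = -7 (k = -10 + 3 = -7)
u(R) = (6 + R)*(30 + R) (u(R) = (R + 30)*(R + 6) = (30 + R)*(6 + R) = (6 + R)*(30 + R))
(k*C)*u(-3) = (-7*11)*(180 + (-3)**2 + 36*(-3)) = -77*(180 + 9 - 108) = -77*81 = -6237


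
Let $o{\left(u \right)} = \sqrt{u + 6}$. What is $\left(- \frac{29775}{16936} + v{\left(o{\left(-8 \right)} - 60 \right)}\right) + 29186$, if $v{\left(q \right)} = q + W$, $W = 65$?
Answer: $\frac{494349001}{16936} + i \sqrt{2} \approx 29189.0 + 1.4142 i$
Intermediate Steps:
$o{\left(u \right)} = \sqrt{6 + u}$
$v{\left(q \right)} = 65 + q$ ($v{\left(q \right)} = q + 65 = 65 + q$)
$\left(- \frac{29775}{16936} + v{\left(o{\left(-8 \right)} - 60 \right)}\right) + 29186 = \left(- \frac{29775}{16936} + \left(65 - \left(60 - \sqrt{6 - 8}\right)\right)\right) + 29186 = \left(\left(-29775\right) \frac{1}{16936} + \left(65 - \left(60 - \sqrt{-2}\right)\right)\right) + 29186 = \left(- \frac{29775}{16936} + \left(65 - \left(60 - i \sqrt{2}\right)\right)\right) + 29186 = \left(- \frac{29775}{16936} + \left(5 + i \sqrt{2}\right)\right) + 29186 = \left(\frac{54905}{16936} + i \sqrt{2}\right) + 29186 = \frac{494349001}{16936} + i \sqrt{2}$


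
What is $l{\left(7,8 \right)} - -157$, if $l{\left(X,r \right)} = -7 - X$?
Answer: $143$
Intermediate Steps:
$l{\left(7,8 \right)} - -157 = \left(-7 - 7\right) - -157 = \left(-7 - 7\right) + 157 = -14 + 157 = 143$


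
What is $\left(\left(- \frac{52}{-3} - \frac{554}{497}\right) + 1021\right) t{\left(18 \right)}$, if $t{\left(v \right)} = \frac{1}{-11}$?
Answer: $- \frac{1546493}{16401} \approx -94.293$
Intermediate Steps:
$t{\left(v \right)} = - \frac{1}{11}$
$\left(\left(- \frac{52}{-3} - \frac{554}{497}\right) + 1021\right) t{\left(18 \right)} = \left(\left(- \frac{52}{-3} - \frac{554}{497}\right) + 1021\right) \left(- \frac{1}{11}\right) = \left(\left(\left(-52\right) \left(- \frac{1}{3}\right) - \frac{554}{497}\right) + 1021\right) \left(- \frac{1}{11}\right) = \left(\left(\frac{52}{3} - \frac{554}{497}\right) + 1021\right) \left(- \frac{1}{11}\right) = \left(\frac{24182}{1491} + 1021\right) \left(- \frac{1}{11}\right) = \frac{1546493}{1491} \left(- \frac{1}{11}\right) = - \frac{1546493}{16401}$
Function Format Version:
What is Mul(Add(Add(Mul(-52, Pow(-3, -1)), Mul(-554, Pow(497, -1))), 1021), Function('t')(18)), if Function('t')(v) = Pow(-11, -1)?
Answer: Rational(-1546493, 16401) ≈ -94.293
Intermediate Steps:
Function('t')(v) = Rational(-1, 11)
Mul(Add(Add(Mul(-52, Pow(-3, -1)), Mul(-554, Pow(497, -1))), 1021), Function('t')(18)) = Mul(Add(Add(Mul(-52, Pow(-3, -1)), Mul(-554, Pow(497, -1))), 1021), Rational(-1, 11)) = Mul(Add(Add(Mul(-52, Rational(-1, 3)), Mul(-554, Rational(1, 497))), 1021), Rational(-1, 11)) = Mul(Add(Add(Rational(52, 3), Rational(-554, 497)), 1021), Rational(-1, 11)) = Mul(Add(Rational(24182, 1491), 1021), Rational(-1, 11)) = Mul(Rational(1546493, 1491), Rational(-1, 11)) = Rational(-1546493, 16401)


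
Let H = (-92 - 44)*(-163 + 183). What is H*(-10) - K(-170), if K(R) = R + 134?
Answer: 27236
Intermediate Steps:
K(R) = 134 + R
H = -2720 (H = -136*20 = -2720)
H*(-10) - K(-170) = -2720*(-10) - (134 - 170) = 27200 - 1*(-36) = 27200 + 36 = 27236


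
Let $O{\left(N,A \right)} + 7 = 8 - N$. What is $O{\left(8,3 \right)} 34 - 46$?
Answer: $-284$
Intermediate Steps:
$O{\left(N,A \right)} = 1 - N$ ($O{\left(N,A \right)} = -7 - \left(-8 + N\right) = 1 - N$)
$O{\left(8,3 \right)} 34 - 46 = \left(1 - 8\right) 34 - 46 = \left(-7\right) 34 - 46 = -238 - 46 = -284$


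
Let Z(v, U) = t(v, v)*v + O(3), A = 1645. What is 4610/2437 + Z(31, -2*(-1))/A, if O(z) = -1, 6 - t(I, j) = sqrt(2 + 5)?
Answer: 1606859/801773 - 31*sqrt(7)/1645 ≈ 1.9543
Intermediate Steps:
t(I, j) = 6 - sqrt(7) (t(I, j) = 6 - sqrt(2 + 5) = 6 - sqrt(7))
Z(v, U) = -1 + v*(6 - sqrt(7)) (Z(v, U) = (6 - sqrt(7))*v - 1 = v*(6 - sqrt(7)) - 1 = -1 + v*(6 - sqrt(7)))
4610/2437 + Z(31, -2*(-1))/A = 4610/2437 + (-1 + 31*(6 - sqrt(7)))/1645 = 4610*(1/2437) + (-1 + (186 - 31*sqrt(7)))*(1/1645) = 4610/2437 + (185 - 31*sqrt(7))*(1/1645) = 4610/2437 + (37/329 - 31*sqrt(7)/1645) = 1606859/801773 - 31*sqrt(7)/1645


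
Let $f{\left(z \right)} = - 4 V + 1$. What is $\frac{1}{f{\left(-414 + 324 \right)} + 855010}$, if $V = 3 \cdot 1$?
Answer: $\frac{1}{854999} \approx 1.1696 \cdot 10^{-6}$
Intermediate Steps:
$V = 3$
$f{\left(z \right)} = -11$ ($f{\left(z \right)} = \left(-4\right) 3 + 1 = -12 + 1 = -11$)
$\frac{1}{f{\left(-414 + 324 \right)} + 855010} = \frac{1}{-11 + 855010} = \frac{1}{854999}$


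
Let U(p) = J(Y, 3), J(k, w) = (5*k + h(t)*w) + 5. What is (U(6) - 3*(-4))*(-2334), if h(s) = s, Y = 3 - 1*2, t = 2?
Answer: -65352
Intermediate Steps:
Y = 1 (Y = 3 - 2 = 1)
J(k, w) = 5 + 2*w + 5*k (J(k, w) = (5*k + 2*w) + 5 = (2*w + 5*k) + 5 = 5 + 2*w + 5*k)
U(p) = 16 (U(p) = 5 + 2*3 + 5*1 = 5 + 6 + 5 = 16)
(U(6) - 3*(-4))*(-2334) = (16 - 3*(-4))*(-2334) = (16 + 12)*(-2334) = 28*(-2334) = -65352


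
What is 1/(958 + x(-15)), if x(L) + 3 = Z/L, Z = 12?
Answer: 5/4771 ≈ 0.0010480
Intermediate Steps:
x(L) = -3 + 12/L
1/(958 + x(-15)) = 1/(958 + (-3 + 12/(-15))) = 1/(958 + (-3 + 12*(-1/15))) = 1/(958 + (-3 - ⅘)) = 1/(958 - 19/5) = 1/(4771/5) = 5/4771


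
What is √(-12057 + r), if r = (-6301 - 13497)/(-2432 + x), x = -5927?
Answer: I*√842291834735/8359 ≈ 109.79*I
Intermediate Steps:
r = 19798/8359 (r = (-6301 - 13497)/(-2432 - 5927) = -19798/(-8359) = -19798*(-1/8359) = 19798/8359 ≈ 2.3685)
√(-12057 + r) = √(-12057 + 19798/8359) = √(-100764665/8359) = I*√842291834735/8359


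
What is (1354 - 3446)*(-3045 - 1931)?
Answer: 10409792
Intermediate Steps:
(1354 - 3446)*(-3045 - 1931) = -2092*(-4976) = 10409792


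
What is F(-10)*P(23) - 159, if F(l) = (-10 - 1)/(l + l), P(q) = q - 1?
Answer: -1469/10 ≈ -146.90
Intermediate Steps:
P(q) = -1 + q
F(l) = -11/(2*l) (F(l) = -11*1/(2*l) = -11/(2*l))
F(-10)*P(23) - 159 = (-11/2/(-10))*(-1 + 23) - 159 = -11/2*(-1/10)*22 - 159 = (11/20)*22 - 159 = 121/10 - 159 = -1469/10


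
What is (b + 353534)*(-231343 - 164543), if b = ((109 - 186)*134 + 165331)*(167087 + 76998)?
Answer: -14979020465057154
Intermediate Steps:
b = 37836348105 (b = (-77*134 + 165331)*244085 = (-10318 + 165331)*244085 = 155013*244085 = 37836348105)
(b + 353534)*(-231343 - 164543) = (37836348105 + 353534)*(-231343 - 164543) = 37836701639*(-395886) = -14979020465057154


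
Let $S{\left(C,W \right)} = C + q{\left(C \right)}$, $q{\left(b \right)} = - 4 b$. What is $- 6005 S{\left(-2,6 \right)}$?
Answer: $-36030$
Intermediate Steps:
$S{\left(C,W \right)} = - 3 C$ ($S{\left(C,W \right)} = C - 4 C = - 3 C$)
$- 6005 S{\left(-2,6 \right)} = - 6005 \left(\left(-3\right) \left(-2\right)\right) = \left(-6005\right) 6 = -36030$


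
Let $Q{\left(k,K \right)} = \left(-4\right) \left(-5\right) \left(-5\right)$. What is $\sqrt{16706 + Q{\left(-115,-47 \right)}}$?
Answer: $19 \sqrt{46} \approx 128.86$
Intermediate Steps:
$Q{\left(k,K \right)} = -100$ ($Q{\left(k,K \right)} = 20 \left(-5\right) = -100$)
$\sqrt{16706 + Q{\left(-115,-47 \right)}} = \sqrt{16706 - 100} = \sqrt{16606} = 19 \sqrt{46}$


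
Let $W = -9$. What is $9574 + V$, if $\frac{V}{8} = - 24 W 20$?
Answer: $44134$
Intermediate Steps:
$V = 34560$ ($V = 8 \left(-24\right) \left(-9\right) 20 = 8 \cdot 216 \cdot 20 = 8 \cdot 4320 = 34560$)
$9574 + V = 9574 + 34560 = 44134$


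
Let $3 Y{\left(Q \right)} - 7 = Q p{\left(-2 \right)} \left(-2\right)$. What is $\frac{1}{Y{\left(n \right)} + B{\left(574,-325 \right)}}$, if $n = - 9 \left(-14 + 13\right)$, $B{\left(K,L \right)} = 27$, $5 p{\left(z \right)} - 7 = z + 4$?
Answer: $\frac{15}{278} \approx 0.053957$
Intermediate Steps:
$p{\left(z \right)} = \frac{11}{5} + \frac{z}{5}$ ($p{\left(z \right)} = \frac{7}{5} + \frac{z + 4}{5} = \frac{7}{5} + \frac{4 + z}{5} = \frac{7}{5} + \left(\frac{4}{5} + \frac{z}{5}\right) = \frac{11}{5} + \frac{z}{5}$)
$n = 9$ ($n = \left(-9\right) \left(-1\right) = 9$)
$Y{\left(Q \right)} = \frac{7}{3} - \frac{6 Q}{5}$ ($Y{\left(Q \right)} = \frac{7}{3} + \frac{Q \left(\frac{11}{5} + \frac{1}{5} \left(-2\right)\right) \left(-2\right)}{3} = \frac{7}{3} + \frac{Q \left(\frac{11}{5} - \frac{2}{5}\right) \left(-2\right)}{3} = \frac{7}{3} + \frac{Q \frac{9}{5} \left(-2\right)}{3} = \frac{7}{3} + \frac{\frac{9 Q}{5} \left(-2\right)}{3} = \frac{7}{3} + \frac{\left(- \frac{18}{5}\right) Q}{3} = \frac{7}{3} - \frac{6 Q}{5}$)
$\frac{1}{Y{\left(n \right)} + B{\left(574,-325 \right)}} = \frac{1}{\left(\frac{7}{3} - \frac{54}{5}\right) + 27} = \frac{1}{- \frac{127}{15} + 27} = \frac{1}{\frac{278}{15}} = \frac{15}{278}$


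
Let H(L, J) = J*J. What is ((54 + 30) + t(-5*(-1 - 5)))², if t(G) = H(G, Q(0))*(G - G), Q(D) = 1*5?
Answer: 7056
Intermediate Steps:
Q(D) = 5
H(L, J) = J²
t(G) = 0 (t(G) = 5²*(G - G) = 25*0 = 0)
((54 + 30) + t(-5*(-1 - 5)))² = ((54 + 30) + 0)² = (84 + 0)² = 84² = 7056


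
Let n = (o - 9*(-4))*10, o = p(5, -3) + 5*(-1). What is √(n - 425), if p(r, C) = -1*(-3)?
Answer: I*√85 ≈ 9.2195*I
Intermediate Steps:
p(r, C) = 3
o = -2 (o = 3 + 5*(-1) = 3 - 5 = -2)
n = 340 (n = (-2 - 9*(-4))*10 = (-2 + 36)*10 = 34*10 = 340)
√(n - 425) = √(340 - 425) = √(-85) = I*√85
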